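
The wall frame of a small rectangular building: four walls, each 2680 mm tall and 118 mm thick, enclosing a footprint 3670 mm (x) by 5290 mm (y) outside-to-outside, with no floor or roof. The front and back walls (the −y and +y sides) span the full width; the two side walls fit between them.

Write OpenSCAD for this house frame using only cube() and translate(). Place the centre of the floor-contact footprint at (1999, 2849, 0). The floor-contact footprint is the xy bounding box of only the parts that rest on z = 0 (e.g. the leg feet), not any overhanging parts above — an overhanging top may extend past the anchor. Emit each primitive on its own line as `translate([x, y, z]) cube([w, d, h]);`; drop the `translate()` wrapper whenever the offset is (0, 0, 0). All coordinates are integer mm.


translate([164, 204, 0]) cube([3670, 118, 2680]);
translate([164, 5376, 0]) cube([3670, 118, 2680]);
translate([164, 322, 0]) cube([118, 5054, 2680]);
translate([3716, 322, 0]) cube([118, 5054, 2680]);


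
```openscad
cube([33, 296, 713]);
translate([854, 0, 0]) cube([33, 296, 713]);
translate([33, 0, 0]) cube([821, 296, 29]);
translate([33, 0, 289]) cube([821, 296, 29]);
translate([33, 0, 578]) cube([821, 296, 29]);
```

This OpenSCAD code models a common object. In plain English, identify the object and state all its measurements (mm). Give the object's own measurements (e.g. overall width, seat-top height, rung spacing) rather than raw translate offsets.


An open bookshelf. Two side panels, each 33 mm thick, 296 mm deep and 713 mm tall, stand 887 mm apart (outside-to-outside). Between them sit 3 shelves, each 29 mm thick and 296 mm deep, spanning the full gap between the sides. The bottom shelf rests on the floor (its underside at z = 0) and the clear gap between one shelf's top and the next shelf's underside is 260 mm.


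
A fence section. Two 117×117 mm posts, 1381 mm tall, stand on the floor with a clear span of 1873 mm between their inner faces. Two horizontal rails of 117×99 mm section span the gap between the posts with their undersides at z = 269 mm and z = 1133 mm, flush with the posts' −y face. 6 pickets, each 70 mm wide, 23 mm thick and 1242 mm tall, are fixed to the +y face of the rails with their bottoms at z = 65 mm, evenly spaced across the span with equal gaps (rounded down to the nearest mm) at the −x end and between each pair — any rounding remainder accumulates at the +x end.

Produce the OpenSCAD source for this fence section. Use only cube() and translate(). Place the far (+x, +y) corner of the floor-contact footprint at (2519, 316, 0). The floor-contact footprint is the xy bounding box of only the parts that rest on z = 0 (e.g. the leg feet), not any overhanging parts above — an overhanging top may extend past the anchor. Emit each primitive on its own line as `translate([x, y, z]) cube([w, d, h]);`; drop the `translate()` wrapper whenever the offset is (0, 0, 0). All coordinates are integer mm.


translate([412, 199, 0]) cube([117, 117, 1381]);
translate([2402, 199, 0]) cube([117, 117, 1381]);
translate([529, 199, 269]) cube([1873, 117, 99]);
translate([529, 199, 1133]) cube([1873, 117, 99]);
translate([736, 316, 65]) cube([70, 23, 1242]);
translate([1013, 316, 65]) cube([70, 23, 1242]);
translate([1290, 316, 65]) cube([70, 23, 1242]);
translate([1567, 316, 65]) cube([70, 23, 1242]);
translate([1844, 316, 65]) cube([70, 23, 1242]);
translate([2121, 316, 65]) cube([70, 23, 1242]);


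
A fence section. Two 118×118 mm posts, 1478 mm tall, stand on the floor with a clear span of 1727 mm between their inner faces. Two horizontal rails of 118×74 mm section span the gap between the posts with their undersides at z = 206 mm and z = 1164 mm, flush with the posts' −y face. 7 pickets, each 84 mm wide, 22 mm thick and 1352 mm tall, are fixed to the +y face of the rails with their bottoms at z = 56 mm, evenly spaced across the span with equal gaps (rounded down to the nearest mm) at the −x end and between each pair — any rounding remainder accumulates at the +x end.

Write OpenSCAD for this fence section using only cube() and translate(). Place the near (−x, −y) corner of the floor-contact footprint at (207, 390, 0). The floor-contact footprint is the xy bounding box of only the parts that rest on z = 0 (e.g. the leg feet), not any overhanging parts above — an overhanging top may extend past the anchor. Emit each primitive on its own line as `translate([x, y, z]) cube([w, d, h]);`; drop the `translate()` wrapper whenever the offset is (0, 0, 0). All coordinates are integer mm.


translate([207, 390, 0]) cube([118, 118, 1478]);
translate([2052, 390, 0]) cube([118, 118, 1478]);
translate([325, 390, 206]) cube([1727, 118, 74]);
translate([325, 390, 1164]) cube([1727, 118, 74]);
translate([467, 508, 56]) cube([84, 22, 1352]);
translate([693, 508, 56]) cube([84, 22, 1352]);
translate([919, 508, 56]) cube([84, 22, 1352]);
translate([1145, 508, 56]) cube([84, 22, 1352]);
translate([1371, 508, 56]) cube([84, 22, 1352]);
translate([1597, 508, 56]) cube([84, 22, 1352]);
translate([1823, 508, 56]) cube([84, 22, 1352]);


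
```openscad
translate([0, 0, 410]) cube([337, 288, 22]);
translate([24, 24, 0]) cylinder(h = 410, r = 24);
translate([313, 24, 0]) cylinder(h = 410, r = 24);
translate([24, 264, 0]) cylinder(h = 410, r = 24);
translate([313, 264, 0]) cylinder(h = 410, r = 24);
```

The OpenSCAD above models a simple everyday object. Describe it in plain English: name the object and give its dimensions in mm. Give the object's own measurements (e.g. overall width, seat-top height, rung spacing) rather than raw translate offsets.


A simple wooden stool: a rectangular seat 337 mm (x) by 288 mm (y), 22 mm thick, top face at z = 432 mm, on four round legs, each 48 mm in diameter. The legs rest on z = 0, each leg's axis is inset half a diameter from the nearest pair of seat edges (so the leg's bounding box is flush with the corner).


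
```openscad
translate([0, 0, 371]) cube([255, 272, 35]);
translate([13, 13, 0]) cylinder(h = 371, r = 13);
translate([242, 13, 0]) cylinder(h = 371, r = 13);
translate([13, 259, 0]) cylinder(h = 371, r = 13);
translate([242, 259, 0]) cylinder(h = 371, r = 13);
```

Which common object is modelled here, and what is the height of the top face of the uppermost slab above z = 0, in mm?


A stool. The seat height is 406 mm.

A 255×272×35 slab at z = 371 on four corner cylinders — a stool. The seat top is 371 + 35 = 406 mm.


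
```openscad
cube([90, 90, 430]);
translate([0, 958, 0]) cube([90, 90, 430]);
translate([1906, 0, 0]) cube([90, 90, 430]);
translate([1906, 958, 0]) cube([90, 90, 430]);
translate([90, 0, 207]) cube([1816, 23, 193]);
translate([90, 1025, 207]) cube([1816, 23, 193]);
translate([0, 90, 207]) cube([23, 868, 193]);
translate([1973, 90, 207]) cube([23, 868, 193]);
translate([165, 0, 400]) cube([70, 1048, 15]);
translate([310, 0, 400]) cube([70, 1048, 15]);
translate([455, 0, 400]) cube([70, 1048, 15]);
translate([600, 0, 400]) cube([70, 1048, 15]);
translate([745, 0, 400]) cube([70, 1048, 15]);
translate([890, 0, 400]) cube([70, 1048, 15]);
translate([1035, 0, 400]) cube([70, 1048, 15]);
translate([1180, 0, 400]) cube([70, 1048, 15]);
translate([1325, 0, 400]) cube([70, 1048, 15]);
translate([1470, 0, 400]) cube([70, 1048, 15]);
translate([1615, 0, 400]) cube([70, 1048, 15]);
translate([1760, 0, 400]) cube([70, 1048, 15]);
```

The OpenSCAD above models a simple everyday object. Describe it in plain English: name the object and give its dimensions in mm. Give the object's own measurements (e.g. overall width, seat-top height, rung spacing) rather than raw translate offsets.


A bed frame 1996 mm long (x) by 1048 mm wide (y). Four 90×90 mm corner posts, 430 mm tall, at the corners of the footprint. Four rails of 23 mm thickness and 193 mm height run between adjacent posts with their undersides at z = 207 mm, their outer faces flush with the outside of the frame (the two x-running rails run between the posts' inner faces; the two y-running rails run between the posts' inner faces). 12 slats, each 70 mm wide (x) and 15 mm thick, lie across the top of the two x-running rails, running the full 1048 mm width of the frame in y; along x they sit between the end posts with a 75 mm gap after the −x posts and between neighbouring slats, leaving 76 mm before the +x posts.


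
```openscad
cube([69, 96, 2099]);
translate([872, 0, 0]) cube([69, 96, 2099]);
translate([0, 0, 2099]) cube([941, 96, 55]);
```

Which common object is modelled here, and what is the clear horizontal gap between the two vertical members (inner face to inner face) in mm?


A door frame. The clear opening width is 803 mm.

Two 2099 mm tall posts with a header on top — a door frame. The left jamb is 69 mm wide at x = 0; the right jamb starts at x = 872. The clear opening is 872 − 69 = 803 mm.


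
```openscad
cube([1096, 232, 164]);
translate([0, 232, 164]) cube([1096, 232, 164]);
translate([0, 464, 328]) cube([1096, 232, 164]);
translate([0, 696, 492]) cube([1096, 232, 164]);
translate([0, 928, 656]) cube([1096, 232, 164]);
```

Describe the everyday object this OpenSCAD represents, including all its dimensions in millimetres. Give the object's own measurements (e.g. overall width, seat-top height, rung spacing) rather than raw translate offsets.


A straight staircase of 5 solid steps. Each step is 1096 mm wide (x), 232 mm deep (y, the going) and 164 mm tall (the rise). The first step rests on the floor; each subsequent step sits one going further in +y and one rise higher in +z, directly behind and above the previous step with no overlap.


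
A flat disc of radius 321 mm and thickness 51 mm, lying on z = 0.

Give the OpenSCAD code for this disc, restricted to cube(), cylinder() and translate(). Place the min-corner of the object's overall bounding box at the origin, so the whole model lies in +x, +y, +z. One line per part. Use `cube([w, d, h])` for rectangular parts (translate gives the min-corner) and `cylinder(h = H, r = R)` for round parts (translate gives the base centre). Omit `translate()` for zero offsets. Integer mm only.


translate([321, 321, 0]) cylinder(h = 51, r = 321);


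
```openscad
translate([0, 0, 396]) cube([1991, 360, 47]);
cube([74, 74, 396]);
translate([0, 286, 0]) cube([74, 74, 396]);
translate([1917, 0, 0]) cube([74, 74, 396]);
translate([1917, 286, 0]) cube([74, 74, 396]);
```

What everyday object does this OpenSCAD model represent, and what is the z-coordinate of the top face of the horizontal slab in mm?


A bench. The seat-top height is 443 mm.

A long slab on four corner posts — a bench. The slab sits at z = 396 with thickness 47, so the top is 396 + 47 = 443 mm.


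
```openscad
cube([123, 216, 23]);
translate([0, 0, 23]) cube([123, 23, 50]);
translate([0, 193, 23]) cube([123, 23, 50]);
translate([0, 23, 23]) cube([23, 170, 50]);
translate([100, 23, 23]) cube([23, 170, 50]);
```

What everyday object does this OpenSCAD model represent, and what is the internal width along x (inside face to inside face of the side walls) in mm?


An open box. The internal width is 77 mm.

A 123×216 base slab with four walls standing on it — an open box. The base is 123 mm wide and the walls are 23 mm thick, so the internal width is 123 − 2 × 23 = 77 mm.


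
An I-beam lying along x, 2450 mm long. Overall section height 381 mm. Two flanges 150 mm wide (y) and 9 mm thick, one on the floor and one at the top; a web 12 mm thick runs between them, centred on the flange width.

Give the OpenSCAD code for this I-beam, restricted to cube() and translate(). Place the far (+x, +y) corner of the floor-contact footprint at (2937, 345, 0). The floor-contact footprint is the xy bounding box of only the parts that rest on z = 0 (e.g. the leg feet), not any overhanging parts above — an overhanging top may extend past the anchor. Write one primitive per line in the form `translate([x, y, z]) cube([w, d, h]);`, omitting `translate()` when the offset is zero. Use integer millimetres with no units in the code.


translate([487, 195, 0]) cube([2450, 150, 9]);
translate([487, 264, 9]) cube([2450, 12, 363]);
translate([487, 195, 372]) cube([2450, 150, 9]);


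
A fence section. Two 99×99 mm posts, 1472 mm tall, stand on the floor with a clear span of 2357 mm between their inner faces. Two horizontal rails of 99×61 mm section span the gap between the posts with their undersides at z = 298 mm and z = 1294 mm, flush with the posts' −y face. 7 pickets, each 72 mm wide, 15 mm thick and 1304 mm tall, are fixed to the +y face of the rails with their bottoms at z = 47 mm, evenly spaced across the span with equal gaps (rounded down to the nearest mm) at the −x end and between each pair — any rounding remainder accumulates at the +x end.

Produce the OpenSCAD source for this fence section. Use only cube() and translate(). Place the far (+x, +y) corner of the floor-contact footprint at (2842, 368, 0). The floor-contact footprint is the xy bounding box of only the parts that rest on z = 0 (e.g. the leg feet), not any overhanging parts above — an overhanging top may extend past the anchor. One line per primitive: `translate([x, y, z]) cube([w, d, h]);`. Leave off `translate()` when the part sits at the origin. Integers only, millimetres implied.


translate([287, 269, 0]) cube([99, 99, 1472]);
translate([2743, 269, 0]) cube([99, 99, 1472]);
translate([386, 269, 298]) cube([2357, 99, 61]);
translate([386, 269, 1294]) cube([2357, 99, 61]);
translate([617, 368, 47]) cube([72, 15, 1304]);
translate([920, 368, 47]) cube([72, 15, 1304]);
translate([1223, 368, 47]) cube([72, 15, 1304]);
translate([1526, 368, 47]) cube([72, 15, 1304]);
translate([1829, 368, 47]) cube([72, 15, 1304]);
translate([2132, 368, 47]) cube([72, 15, 1304]);
translate([2435, 368, 47]) cube([72, 15, 1304]);


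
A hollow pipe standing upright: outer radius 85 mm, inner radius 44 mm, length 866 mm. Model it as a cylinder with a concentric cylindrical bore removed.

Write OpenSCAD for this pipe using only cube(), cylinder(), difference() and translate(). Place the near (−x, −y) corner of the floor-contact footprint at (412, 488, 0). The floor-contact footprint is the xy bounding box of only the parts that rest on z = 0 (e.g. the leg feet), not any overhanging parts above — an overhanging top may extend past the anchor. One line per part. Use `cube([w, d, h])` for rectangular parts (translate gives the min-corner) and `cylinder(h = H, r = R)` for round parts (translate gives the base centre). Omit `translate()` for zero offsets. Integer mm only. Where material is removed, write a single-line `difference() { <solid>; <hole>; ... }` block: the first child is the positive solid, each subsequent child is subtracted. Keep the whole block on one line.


difference() { translate([497, 573, 0]) cylinder(h = 866, r = 85); translate([497, 573, 0]) cylinder(h = 866, r = 44); }


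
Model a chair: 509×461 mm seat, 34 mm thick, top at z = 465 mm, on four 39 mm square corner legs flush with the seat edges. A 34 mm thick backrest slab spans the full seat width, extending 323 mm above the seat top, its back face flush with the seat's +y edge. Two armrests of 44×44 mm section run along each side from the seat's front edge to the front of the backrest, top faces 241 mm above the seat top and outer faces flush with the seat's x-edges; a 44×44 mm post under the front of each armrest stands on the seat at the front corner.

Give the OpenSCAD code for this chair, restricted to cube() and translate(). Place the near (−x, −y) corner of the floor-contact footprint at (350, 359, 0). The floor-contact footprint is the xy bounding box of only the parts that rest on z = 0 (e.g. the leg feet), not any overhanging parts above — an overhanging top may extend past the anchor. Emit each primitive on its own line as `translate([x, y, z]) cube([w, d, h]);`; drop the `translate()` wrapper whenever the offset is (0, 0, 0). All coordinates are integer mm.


translate([350, 359, 431]) cube([509, 461, 34]);
translate([350, 359, 0]) cube([39, 39, 431]);
translate([820, 359, 0]) cube([39, 39, 431]);
translate([350, 781, 0]) cube([39, 39, 431]);
translate([820, 781, 0]) cube([39, 39, 431]);
translate([350, 786, 465]) cube([509, 34, 323]);
translate([350, 359, 662]) cube([44, 427, 44]);
translate([815, 359, 662]) cube([44, 427, 44]);
translate([350, 359, 465]) cube([44, 44, 197]);
translate([815, 359, 465]) cube([44, 44, 197]);


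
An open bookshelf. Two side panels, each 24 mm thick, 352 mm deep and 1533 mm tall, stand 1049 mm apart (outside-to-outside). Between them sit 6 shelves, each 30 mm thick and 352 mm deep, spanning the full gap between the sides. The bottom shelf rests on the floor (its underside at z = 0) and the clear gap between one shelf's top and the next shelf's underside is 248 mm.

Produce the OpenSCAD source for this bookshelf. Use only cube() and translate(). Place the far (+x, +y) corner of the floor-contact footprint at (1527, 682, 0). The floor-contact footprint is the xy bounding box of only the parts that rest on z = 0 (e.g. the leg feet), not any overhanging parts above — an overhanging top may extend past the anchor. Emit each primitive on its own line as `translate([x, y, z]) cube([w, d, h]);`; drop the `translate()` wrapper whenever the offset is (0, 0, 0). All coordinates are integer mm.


translate([478, 330, 0]) cube([24, 352, 1533]);
translate([1503, 330, 0]) cube([24, 352, 1533]);
translate([502, 330, 0]) cube([1001, 352, 30]);
translate([502, 330, 278]) cube([1001, 352, 30]);
translate([502, 330, 556]) cube([1001, 352, 30]);
translate([502, 330, 834]) cube([1001, 352, 30]);
translate([502, 330, 1112]) cube([1001, 352, 30]);
translate([502, 330, 1390]) cube([1001, 352, 30]);


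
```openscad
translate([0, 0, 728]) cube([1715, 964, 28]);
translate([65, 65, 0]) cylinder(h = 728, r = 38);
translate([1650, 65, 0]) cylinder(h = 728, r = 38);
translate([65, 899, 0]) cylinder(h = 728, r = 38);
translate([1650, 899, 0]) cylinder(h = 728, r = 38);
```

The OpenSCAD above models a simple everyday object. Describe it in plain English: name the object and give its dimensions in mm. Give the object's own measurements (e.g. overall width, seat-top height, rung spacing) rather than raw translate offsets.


A table: top 1715 mm (x) × 964 mm (y), 28 mm thick, upper face at z = 756 mm, on four round legs of 76 mm diameter, each leg's bounding box inset 27 mm from the nearest pair of top edges from z = 0 to the bottom of the top.


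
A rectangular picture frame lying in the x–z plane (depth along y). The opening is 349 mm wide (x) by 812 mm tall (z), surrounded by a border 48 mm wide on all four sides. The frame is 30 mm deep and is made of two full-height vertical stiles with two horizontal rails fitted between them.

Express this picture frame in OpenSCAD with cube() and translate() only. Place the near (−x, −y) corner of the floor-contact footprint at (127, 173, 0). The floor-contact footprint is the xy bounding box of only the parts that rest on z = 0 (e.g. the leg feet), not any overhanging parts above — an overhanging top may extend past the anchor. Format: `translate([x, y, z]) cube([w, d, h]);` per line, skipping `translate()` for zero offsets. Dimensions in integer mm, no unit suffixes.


translate([127, 173, 0]) cube([48, 30, 908]);
translate([524, 173, 0]) cube([48, 30, 908]);
translate([175, 173, 0]) cube([349, 30, 48]);
translate([175, 173, 860]) cube([349, 30, 48]);


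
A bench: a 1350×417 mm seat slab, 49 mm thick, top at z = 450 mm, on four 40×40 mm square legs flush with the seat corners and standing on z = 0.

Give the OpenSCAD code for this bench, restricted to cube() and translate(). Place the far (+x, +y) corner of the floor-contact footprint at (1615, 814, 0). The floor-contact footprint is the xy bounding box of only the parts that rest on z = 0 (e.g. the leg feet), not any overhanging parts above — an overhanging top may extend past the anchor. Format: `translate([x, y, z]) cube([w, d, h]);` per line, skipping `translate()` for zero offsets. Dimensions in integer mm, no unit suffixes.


translate([265, 397, 401]) cube([1350, 417, 49]);
translate([265, 397, 0]) cube([40, 40, 401]);
translate([265, 774, 0]) cube([40, 40, 401]);
translate([1575, 397, 0]) cube([40, 40, 401]);
translate([1575, 774, 0]) cube([40, 40, 401]);


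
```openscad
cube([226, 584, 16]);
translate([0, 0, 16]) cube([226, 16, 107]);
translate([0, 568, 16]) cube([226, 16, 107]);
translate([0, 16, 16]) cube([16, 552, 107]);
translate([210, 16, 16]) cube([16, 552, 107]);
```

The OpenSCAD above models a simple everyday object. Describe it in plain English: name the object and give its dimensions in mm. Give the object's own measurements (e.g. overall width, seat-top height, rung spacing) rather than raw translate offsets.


An open-topped rectangular box: outside dimensions 226×584×123 mm, with a uniform wall and base thickness of 16 mm. The base is a full 226×584 slab on the floor; four walls sit on top of the base. The front and back walls (the −y and +y sides) span the full width; the two side walls fit between them.


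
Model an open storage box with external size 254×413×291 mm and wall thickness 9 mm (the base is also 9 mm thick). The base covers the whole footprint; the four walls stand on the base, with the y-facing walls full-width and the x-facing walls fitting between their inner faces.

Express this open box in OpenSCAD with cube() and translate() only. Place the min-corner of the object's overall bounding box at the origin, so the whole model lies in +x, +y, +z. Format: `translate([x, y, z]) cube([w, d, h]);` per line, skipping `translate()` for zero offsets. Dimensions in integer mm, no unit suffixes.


cube([254, 413, 9]);
translate([0, 0, 9]) cube([254, 9, 282]);
translate([0, 404, 9]) cube([254, 9, 282]);
translate([0, 9, 9]) cube([9, 395, 282]);
translate([245, 9, 9]) cube([9, 395, 282]);


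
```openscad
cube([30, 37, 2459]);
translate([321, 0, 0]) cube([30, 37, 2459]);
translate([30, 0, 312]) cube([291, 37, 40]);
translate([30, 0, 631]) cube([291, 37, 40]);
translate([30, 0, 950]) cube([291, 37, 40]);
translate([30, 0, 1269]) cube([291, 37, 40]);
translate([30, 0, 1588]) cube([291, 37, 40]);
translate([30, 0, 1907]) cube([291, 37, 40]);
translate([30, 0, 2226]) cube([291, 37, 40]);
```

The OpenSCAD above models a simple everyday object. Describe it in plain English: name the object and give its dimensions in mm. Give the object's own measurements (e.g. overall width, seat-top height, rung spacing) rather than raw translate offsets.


A straight ladder. Two 30×37 mm vertical rails, 2459 mm tall, stand 351 mm apart (outside-to-outside) with their front faces coplanar on the −y side. 7 rungs, each 37 mm deep and 40 mm tall, span between the inner faces of the rails, front faces flush with the rails. The lowest rung's underside is at z = 312 mm and rungs are spaced 319 mm apart (underside to underside).


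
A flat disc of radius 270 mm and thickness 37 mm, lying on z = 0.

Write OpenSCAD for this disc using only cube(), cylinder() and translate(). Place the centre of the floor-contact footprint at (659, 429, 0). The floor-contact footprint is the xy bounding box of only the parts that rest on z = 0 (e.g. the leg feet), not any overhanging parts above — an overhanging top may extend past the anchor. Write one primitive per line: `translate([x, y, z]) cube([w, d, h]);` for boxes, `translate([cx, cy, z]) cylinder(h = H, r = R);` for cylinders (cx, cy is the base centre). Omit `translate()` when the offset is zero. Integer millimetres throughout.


translate([659, 429, 0]) cylinder(h = 37, r = 270);


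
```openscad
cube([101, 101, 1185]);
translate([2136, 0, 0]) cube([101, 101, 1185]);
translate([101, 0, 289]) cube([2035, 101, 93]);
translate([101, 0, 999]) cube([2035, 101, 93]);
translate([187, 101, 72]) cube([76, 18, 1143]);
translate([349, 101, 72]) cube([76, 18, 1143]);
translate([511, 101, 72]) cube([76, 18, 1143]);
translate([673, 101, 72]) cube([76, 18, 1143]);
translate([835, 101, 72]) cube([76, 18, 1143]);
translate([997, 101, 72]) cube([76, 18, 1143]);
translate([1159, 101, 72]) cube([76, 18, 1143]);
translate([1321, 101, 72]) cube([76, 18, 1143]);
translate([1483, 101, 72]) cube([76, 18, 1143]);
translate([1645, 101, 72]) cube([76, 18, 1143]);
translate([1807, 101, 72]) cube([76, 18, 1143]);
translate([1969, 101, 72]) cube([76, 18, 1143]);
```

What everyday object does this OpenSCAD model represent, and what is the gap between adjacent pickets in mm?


A fence section. The picket gap is 86 mm.

Two posts, two rails, 12 pickets — a fence section. Span 2035 mm holds 12 pickets of 76 mm with 13 equal gaps: ⌊(2035 − 12·76) / 13⌋ = 86 mm.


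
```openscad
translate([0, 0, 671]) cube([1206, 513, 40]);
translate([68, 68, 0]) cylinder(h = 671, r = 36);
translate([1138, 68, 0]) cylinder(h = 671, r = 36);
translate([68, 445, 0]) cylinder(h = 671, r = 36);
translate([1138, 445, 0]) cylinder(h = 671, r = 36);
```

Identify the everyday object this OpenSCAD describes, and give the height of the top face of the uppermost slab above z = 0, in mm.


A table. The table height is 711 mm.

A 1206×513×40 slab sits at z = 671 on four Ø72 mm round legs — a table. The top surface is at 671 + 40 = 711 mm.


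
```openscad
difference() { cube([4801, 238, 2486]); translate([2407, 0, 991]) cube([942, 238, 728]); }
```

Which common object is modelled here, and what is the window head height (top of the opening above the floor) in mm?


A wall with a window opening. The window head height is 1719 mm.

A wall with a rectangular opening subtracted — a window. Sill at z = 991, opening 728 mm tall, so the head is at 991 + 728 = 1719 mm.


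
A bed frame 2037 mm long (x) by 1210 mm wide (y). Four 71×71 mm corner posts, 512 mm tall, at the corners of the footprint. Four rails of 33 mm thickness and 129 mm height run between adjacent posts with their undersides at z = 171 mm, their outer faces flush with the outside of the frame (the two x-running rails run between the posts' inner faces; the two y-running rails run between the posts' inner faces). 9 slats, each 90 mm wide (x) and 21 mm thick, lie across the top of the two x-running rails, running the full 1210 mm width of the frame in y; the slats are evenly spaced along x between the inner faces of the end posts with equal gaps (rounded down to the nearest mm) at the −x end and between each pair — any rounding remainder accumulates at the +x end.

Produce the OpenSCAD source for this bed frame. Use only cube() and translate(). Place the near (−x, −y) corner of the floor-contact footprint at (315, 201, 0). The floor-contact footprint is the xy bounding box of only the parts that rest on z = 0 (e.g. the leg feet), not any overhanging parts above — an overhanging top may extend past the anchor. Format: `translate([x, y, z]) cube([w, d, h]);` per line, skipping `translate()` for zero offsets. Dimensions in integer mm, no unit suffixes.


// slat z = rail_z + rail_h = 171 + 129 = 300
// slat gap = ⌊(1895 − 9·90) / 10⌋ = 108
translate([315, 201, 0]) cube([71, 71, 512]);
translate([315, 1340, 0]) cube([71, 71, 512]);
translate([2281, 201, 0]) cube([71, 71, 512]);
translate([2281, 1340, 0]) cube([71, 71, 512]);
translate([386, 201, 171]) cube([1895, 33, 129]);
translate([386, 1378, 171]) cube([1895, 33, 129]);
translate([315, 272, 171]) cube([33, 1068, 129]);
translate([2319, 272, 171]) cube([33, 1068, 129]);
translate([494, 201, 300]) cube([90, 1210, 21]);
translate([692, 201, 300]) cube([90, 1210, 21]);
translate([890, 201, 300]) cube([90, 1210, 21]);
translate([1088, 201, 300]) cube([90, 1210, 21]);
translate([1286, 201, 300]) cube([90, 1210, 21]);
translate([1484, 201, 300]) cube([90, 1210, 21]);
translate([1682, 201, 300]) cube([90, 1210, 21]);
translate([1880, 201, 300]) cube([90, 1210, 21]);
translate([2078, 201, 300]) cube([90, 1210, 21]);


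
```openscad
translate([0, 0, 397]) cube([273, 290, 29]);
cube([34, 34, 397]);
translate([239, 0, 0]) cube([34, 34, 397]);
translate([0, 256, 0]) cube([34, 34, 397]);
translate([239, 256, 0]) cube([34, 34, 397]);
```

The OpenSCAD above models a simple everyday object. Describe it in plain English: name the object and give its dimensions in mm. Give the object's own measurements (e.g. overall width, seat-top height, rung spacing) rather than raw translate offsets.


A four-legged stool. The seat is a 273×290×29 mm slab whose top surface is at z = 426 mm; four square legs, each 34×34 mm in cross-section, run from the floor (z = 0) to the underside of the seat, each flush with a corner of the seat.


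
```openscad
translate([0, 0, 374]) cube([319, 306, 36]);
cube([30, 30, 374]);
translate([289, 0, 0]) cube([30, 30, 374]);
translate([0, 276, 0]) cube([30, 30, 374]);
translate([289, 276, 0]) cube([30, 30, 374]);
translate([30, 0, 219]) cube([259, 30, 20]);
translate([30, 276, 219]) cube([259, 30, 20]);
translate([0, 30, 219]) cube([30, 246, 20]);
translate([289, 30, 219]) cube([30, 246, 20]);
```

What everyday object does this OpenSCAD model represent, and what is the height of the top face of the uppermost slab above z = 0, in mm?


A stool. The seat height is 410 mm.

A 319×306×36 slab at z = 374 on four corner posts — a stool. The seat top is 374 + 36 = 410 mm.


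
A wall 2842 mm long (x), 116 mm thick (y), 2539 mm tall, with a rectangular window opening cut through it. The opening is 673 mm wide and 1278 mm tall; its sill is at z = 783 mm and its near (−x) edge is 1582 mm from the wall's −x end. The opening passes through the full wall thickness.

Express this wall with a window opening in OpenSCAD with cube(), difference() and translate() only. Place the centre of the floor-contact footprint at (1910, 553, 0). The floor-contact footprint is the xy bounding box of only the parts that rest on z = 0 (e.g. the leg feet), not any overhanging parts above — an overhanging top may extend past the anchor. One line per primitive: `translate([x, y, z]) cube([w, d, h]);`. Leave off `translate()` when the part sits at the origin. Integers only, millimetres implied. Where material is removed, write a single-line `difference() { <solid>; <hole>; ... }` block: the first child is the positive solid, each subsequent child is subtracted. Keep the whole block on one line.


difference() { translate([489, 495, 0]) cube([2842, 116, 2539]); translate([2071, 495, 783]) cube([673, 116, 1278]); }


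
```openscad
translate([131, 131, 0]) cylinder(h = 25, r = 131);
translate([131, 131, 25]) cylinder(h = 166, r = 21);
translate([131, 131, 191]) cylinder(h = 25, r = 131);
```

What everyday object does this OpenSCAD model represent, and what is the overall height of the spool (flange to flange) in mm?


A spool. The overall height is 216 mm.

Three coaxial cylinders, large–small–large — a spool. Two 25 mm flanges and a 166 mm core give 25 + 166 + 25 = 216 mm.


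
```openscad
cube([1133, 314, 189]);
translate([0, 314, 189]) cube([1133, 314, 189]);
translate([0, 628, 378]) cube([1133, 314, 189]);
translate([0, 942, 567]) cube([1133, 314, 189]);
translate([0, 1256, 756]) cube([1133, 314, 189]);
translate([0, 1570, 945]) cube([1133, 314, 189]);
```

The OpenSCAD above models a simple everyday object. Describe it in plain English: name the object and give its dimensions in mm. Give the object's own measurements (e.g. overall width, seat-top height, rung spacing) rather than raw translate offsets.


A straight staircase of 6 solid steps. Each step is 1133 mm wide (x), 314 mm deep (y, the going) and 189 mm tall (the rise). The first step rests on the floor; each subsequent step sits one going further in +y and one rise higher in +z, directly behind and above the previous step with no overlap.


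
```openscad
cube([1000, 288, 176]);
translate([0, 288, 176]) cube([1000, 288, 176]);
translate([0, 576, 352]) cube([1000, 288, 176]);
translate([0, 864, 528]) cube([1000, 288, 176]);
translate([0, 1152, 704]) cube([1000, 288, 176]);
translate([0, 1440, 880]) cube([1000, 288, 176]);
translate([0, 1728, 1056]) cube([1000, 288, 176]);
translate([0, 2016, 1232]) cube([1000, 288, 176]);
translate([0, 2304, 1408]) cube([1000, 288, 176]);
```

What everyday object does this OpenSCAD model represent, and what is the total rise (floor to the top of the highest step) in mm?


A staircase. The total rise is 1584 mm.

9 identical blocks, each offset up and back from the previous — a staircase. Each step is 176 mm tall and there are 9 of them, so the total rise is 9 × 176 = 1584 mm.


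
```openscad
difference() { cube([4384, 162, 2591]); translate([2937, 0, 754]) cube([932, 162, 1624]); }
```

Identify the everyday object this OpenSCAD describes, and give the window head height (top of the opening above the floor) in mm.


A wall with a window opening. The window head height is 2378 mm.

A wall with a rectangular opening subtracted — a window. Sill at z = 754, opening 1624 mm tall, so the head is at 754 + 1624 = 2378 mm.


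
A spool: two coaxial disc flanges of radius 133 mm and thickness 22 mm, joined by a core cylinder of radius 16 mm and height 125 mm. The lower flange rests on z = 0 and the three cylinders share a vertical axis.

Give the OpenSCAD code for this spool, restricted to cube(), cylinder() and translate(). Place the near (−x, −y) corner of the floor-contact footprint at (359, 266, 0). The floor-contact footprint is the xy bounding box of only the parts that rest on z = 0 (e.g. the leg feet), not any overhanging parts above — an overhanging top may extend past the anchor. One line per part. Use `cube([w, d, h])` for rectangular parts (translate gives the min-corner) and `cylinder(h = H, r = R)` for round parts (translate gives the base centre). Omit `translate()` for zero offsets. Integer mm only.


translate([492, 399, 0]) cylinder(h = 22, r = 133);
translate([492, 399, 22]) cylinder(h = 125, r = 16);
translate([492, 399, 147]) cylinder(h = 22, r = 133);


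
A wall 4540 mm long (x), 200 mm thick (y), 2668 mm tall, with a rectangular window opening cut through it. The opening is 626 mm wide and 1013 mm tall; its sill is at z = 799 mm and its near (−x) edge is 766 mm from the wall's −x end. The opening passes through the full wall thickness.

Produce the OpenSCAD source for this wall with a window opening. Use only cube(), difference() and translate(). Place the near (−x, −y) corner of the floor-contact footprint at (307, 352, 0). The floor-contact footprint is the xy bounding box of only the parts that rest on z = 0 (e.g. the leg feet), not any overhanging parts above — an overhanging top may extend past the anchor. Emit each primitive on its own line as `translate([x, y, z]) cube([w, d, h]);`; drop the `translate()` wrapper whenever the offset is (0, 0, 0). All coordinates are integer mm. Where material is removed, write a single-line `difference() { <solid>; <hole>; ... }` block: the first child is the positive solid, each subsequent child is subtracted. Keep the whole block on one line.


difference() { translate([307, 352, 0]) cube([4540, 200, 2668]); translate([1073, 352, 799]) cube([626, 200, 1013]); }


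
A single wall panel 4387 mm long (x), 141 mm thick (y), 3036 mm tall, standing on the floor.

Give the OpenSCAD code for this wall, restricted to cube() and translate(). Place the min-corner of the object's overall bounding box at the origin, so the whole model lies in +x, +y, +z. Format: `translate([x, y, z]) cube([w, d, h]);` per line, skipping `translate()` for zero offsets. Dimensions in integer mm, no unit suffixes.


cube([4387, 141, 3036]);


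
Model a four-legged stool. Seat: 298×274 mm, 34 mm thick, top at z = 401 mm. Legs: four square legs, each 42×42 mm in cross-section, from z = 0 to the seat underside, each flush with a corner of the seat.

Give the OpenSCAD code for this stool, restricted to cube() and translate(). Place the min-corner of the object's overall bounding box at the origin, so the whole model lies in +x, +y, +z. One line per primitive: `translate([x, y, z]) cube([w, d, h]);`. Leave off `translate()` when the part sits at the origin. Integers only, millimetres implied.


translate([0, 0, 367]) cube([298, 274, 34]);
cube([42, 42, 367]);
translate([256, 0, 0]) cube([42, 42, 367]);
translate([0, 232, 0]) cube([42, 42, 367]);
translate([256, 232, 0]) cube([42, 42, 367]);


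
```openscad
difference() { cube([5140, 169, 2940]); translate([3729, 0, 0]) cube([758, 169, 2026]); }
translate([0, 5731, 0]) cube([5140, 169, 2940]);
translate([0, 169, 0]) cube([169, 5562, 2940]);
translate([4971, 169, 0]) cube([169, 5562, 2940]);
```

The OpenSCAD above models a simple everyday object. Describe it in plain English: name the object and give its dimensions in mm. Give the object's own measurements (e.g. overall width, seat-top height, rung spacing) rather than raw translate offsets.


A single room: four walls, each 2940 mm tall and 169 mm thick, enclosing an outside footprint 5140×5900 mm (x × y), no floor or roof. The front and back walls (−y and +y sides) run the full x-width; the side walls fit between their inner faces. A door opening 758 mm wide and 2026 mm tall is cut through the front wall from the floor up, its −x edge 3729 mm from the wall's −x end.


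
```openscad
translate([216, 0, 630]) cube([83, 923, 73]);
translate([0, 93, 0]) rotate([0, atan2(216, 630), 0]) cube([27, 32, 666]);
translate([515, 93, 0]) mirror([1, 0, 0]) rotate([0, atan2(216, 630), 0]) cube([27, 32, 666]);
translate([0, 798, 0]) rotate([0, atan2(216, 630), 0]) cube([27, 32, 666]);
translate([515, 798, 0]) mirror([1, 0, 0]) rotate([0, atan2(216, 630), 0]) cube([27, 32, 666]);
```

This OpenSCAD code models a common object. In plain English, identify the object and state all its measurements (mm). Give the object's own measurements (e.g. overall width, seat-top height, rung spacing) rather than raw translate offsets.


A sawhorse. A 83×923×73 mm beam (x, y, z) sits on two A-frame leg pairs. Each pair is two raked legs of 27×32 mm section (32 mm along y) splaying symmetrically in x. Each leg rises 630 mm vertically over 216 mm of horizontal reach and is 666 mm long along its own axis. Every leg's outer bottom edge rests on the floor and its outer top edge meets a bottom edge of the beam — the left legs (tilting toward +x) meet the beam's −x bottom edge, the right legs (their mirror images, tilting toward −x) meet its +x bottom edge — so the leg tops tuck under the beam, the beam's underside is 630 mm above the floor, and the feet are 515 mm apart outside-to-outside with the beam centred between them. The two leg pairs are set in 93 mm from either end of the beam.


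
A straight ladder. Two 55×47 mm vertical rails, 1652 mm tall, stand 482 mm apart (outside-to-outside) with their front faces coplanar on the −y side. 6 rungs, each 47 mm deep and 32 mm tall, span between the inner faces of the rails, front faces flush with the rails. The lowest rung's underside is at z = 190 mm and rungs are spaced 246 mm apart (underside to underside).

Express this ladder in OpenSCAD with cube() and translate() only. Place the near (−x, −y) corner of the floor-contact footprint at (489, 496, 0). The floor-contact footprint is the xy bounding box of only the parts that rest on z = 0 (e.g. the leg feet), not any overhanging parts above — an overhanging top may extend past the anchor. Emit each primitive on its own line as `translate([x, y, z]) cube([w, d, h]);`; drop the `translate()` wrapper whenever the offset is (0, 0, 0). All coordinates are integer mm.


translate([489, 496, 0]) cube([55, 47, 1652]);
translate([916, 496, 0]) cube([55, 47, 1652]);
translate([544, 496, 190]) cube([372, 47, 32]);
translate([544, 496, 436]) cube([372, 47, 32]);
translate([544, 496, 682]) cube([372, 47, 32]);
translate([544, 496, 928]) cube([372, 47, 32]);
translate([544, 496, 1174]) cube([372, 47, 32]);
translate([544, 496, 1420]) cube([372, 47, 32]);


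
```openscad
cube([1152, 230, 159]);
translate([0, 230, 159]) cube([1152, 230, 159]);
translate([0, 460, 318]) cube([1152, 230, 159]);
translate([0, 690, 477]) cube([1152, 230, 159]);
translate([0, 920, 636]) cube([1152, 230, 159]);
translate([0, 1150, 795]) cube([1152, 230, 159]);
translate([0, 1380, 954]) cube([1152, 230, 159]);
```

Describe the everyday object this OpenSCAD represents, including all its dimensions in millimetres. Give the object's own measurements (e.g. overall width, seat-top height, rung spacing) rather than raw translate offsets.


A straight staircase of 7 solid steps. Each step is 1152 mm wide (x), 230 mm deep (y, the going) and 159 mm tall (the rise). The first step rests on the floor; each subsequent step sits one going further in +y and one rise higher in +z, directly behind and above the previous step with no overlap.
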